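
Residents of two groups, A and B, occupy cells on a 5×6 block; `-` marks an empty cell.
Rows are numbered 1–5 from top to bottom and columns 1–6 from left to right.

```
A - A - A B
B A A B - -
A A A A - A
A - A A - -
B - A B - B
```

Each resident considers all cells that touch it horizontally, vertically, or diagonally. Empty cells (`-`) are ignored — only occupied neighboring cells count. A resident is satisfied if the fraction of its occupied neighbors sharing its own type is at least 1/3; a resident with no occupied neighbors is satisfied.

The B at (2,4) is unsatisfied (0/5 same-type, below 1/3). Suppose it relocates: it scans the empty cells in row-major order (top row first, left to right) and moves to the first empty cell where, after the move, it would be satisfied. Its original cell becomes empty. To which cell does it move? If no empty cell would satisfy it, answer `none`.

Vacating (2,4). Empty cells in order:
  (1,2): 1/5 same-type → still unsatisfied.
  (1,4): 0/3 same-type → still unsatisfied.
  (2,5): 1/4 same-type → still unsatisfied.
  (2,6): 1/3 same-type → satisfied — stop here.

(2,6)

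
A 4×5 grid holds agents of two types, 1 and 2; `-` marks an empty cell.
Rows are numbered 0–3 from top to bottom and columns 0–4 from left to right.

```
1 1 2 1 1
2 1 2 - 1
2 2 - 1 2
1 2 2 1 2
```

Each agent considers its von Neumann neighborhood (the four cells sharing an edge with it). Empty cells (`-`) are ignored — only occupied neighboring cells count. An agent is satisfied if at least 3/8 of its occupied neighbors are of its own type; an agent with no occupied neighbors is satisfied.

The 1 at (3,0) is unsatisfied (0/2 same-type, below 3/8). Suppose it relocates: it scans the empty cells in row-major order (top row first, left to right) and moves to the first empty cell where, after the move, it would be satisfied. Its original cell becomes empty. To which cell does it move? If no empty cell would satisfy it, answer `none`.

(1,3)

Vacating (3,0). Empty cells in order:
  (1,3): 3/4 same-type → satisfied — stop here.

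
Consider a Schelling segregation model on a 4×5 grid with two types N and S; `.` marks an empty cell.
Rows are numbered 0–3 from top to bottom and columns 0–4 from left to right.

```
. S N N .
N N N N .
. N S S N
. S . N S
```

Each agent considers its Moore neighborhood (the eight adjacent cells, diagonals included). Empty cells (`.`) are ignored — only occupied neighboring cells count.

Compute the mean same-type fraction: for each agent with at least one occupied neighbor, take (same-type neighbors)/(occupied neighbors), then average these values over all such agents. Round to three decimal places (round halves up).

0.516

Row 0: (0,1)S 0/4 · (0,2)N 4/5 · (0,3)N 3/3
Row 1: (1,0)N 2/3 · (1,1)N 4/6 · (1,2)N 5/8 · (1,3)N 4/6
Row 2: (2,1)N 3/5 · (2,2)S 2/7 · (2,3)S 2/6 · (2,4)N 2/4
Row 3: (3,1)S 1/2 · (3,3)N 1/4 · (3,4)S 1/3
Sum over 14 agents: 0/4 + 4/5 + 3/3 + 2/3 + 4/6 + 5/8 + 4/6 + 3/5 + 2/7 + 2/6 + 2/4 + 1/2 + 1/4 + 1/3 = 6071/840; mean = 6071/840 ÷ 14 = 6071/11760 = 0.516241… → 0.516.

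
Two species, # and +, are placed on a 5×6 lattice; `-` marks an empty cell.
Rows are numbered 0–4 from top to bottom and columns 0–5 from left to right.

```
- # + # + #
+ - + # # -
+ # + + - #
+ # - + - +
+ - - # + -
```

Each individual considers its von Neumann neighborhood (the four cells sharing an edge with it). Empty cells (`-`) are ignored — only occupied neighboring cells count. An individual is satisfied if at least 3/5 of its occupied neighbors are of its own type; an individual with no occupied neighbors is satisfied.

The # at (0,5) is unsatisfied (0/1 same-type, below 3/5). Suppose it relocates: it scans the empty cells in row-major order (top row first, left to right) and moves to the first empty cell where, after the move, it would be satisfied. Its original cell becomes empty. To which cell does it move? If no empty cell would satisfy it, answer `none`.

(1,5)

Vacating (0,5). Empty cells in order:
  (0,0): 1/2 same-type → still unsatisfied.
  (1,1): 2/4 same-type → still unsatisfied.
  (1,5): 2/2 same-type → satisfied — stop here.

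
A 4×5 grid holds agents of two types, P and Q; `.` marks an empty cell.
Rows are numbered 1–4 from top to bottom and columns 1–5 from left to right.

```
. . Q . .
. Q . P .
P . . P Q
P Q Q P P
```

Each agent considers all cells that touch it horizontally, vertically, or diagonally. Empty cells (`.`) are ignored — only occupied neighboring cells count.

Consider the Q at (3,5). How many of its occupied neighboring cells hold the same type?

0

Occupied neighbors of (3,5): (2,4)=P, (3,4)=P, (4,4)=P, (4,5)=P.
Same type (Q): 0 of 4.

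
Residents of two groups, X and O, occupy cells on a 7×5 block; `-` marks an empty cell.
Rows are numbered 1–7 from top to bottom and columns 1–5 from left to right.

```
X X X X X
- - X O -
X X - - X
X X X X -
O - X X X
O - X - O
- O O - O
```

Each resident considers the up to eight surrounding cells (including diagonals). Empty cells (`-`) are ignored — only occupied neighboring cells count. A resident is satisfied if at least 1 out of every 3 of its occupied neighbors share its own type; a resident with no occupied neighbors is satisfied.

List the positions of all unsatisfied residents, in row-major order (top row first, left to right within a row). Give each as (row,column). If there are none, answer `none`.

Row 1: (1,1)X 1/1 ✓ · (1,2)X 3/3 ✓ · (1,3)X 3/4 ✓ · (1,4)X 3/4 ✓ · (1,5)X 1/2 ✓
Row 2: (2,3)X 4/5 ✓ · (2,4)O 0/5 ✗
Row 3: (3,1)X 3/3 ✓ · (3,2)X 5/5 ✓ · (3,5)X 1/2 ✓
Row 4: (4,1)X 3/4 ✓ · (4,2)X 5/6 ✓ · (4,3)X 5/5 ✓ · (4,4)X 5/5 ✓
Row 5: (5,1)O 1/3 ✓ · (5,3)X 5/5 ✓ · (5,4)X 5/6 ✓ · (5,5)X 2/3 ✓
Row 6: (6,1)O 2/2 ✓ · (6,3)X 2/4 ✓ · (6,5)O 1/3 ✓
Row 7: (7,2)O 2/3 ✓ · (7,3)O 1/2 ✓ · (7,5)O 1/1 ✓

(2,4)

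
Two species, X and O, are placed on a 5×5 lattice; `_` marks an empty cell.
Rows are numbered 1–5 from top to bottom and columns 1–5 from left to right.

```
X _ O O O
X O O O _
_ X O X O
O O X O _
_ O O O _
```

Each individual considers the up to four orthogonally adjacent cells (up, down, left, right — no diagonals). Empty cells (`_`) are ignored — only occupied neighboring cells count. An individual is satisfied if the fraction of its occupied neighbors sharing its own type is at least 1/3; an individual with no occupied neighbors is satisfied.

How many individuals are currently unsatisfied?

5

(1,1)X 1/1 ok
(1,3)O 2/2 ok
(1,4)O 3/3 ok
(1,5)O 1/1 ok
(2,1)X 1/2 ok
(2,2)O 1/3 ok
(2,3)O 4/4 ok
(2,4)O 2/3 ok
(3,2)X 0/3 unhappy
(3,3)O 1/4 unhappy
(3,4)X 0/4 unhappy
(3,5)O 0/1 unhappy
(4,1)O 1/1 ok
(4,2)O 2/4 ok
(4,3)X 0/4 unhappy
(4,4)O 1/3 ok
(5,2)O 2/2 ok
(5,3)O 2/3 ok
(5,4)O 2/2 ok
Unsatisfied: (3,2), (3,3), (3,4), (3,5), (4,3) — 5 in total.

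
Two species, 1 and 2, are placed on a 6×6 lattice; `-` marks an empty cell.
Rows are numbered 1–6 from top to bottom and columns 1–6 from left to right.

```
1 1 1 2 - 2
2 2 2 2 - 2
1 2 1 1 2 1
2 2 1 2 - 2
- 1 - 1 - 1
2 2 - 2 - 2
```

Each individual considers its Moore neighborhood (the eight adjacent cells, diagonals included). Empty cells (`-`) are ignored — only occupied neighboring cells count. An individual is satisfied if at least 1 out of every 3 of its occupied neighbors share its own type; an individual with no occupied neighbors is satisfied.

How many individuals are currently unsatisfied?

(1,1)1 1/3 ✓
(1,2)1 2/5 ✓
(1,3)1 1/5 ✗
(1,4)2 2/3 ✓
(1,6)2 1/1 ✓
(2,1)2 2/5 ✓
(2,2)2 3/8 ✓
(2,3)2 4/8 ✓
(2,4)2 3/6 ✓
(2,6)2 2/3 ✓
(3,1)1 0/5 ✗
(3,2)2 5/8 ✓
(3,3)1 2/8 ✗
(3,4)1 2/6 ✓
(3,5)2 4/6 ✓
(3,6)1 0/3 ✗
(4,1)2 2/4 ✓
(4,2)2 2/6 ✓
(4,3)1 4/7 ✓
(4,4)2 1/5 ✗
(4,6)2 1/3 ✓
(5,2)1 1/5 ✗
(5,4)1 1/3 ✓
(5,6)1 0/2 ✗
(6,1)2 1/2 ✓
(6,2)2 1/2 ✓
(6,4)2 0/1 ✗
(6,6)2 0/1 ✗
Unsatisfied: (1,3), (3,1), (3,3), (3,6), (4,4), (5,2), (5,6), (6,4), (6,6) — 9 in total.

9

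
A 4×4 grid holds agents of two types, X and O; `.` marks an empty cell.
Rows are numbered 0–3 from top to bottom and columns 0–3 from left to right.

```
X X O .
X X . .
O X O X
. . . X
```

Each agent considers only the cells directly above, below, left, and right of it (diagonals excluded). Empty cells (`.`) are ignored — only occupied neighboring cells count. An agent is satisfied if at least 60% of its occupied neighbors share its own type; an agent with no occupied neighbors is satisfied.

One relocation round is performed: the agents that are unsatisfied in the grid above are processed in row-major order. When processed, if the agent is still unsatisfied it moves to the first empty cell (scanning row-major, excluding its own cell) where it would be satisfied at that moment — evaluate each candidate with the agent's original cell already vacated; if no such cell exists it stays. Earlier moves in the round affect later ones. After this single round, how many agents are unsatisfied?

Initially unsatisfied (in order): (0,2), (2,0), (2,1), (2,2), (2,3).
  (0,2) → (0,3).
  (2,0) → (3,0).
  (2,1): no empty cell satisfies it; stays.
  (2,2): no empty cell satisfies it; stays.
  (2,3) → (2,0).
Resulting grid:
X X . O
X X . .
X X O .
O . . X
Unsatisfied now: (2,2), (3,0).

2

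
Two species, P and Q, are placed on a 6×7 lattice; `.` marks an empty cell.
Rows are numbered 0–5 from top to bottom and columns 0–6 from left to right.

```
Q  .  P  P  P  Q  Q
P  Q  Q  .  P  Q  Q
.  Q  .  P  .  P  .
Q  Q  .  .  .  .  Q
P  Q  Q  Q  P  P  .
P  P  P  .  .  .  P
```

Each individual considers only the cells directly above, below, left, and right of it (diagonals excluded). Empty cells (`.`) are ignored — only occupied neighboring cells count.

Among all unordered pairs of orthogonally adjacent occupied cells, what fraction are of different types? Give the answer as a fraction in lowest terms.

11/29

Scan each occupied cell's neighbors to the right and below so each pair is counted once.
Row 0: Q(0,0)–P(1,0)≠ P(0,2)–P(0,3)= P(0,2)–Q(1,2)≠ P(0,3)–P(0,4)= P(0,4)–Q(0,5)≠ P(0,4)–P(1,4)= Q(0,5)–Q(0,6)= Q(0,5)–Q(1,5)= Q(0,6)–Q(1,6)=  → 3/9 unlike.
Row 1: P(1,0)–Q(1,1)≠ Q(1,1)–Q(1,2)= Q(1,1)–Q(2,1)= P(1,4)–Q(1,5)≠ Q(1,5)–Q(1,6)= Q(1,5)–P(2,5)≠  → 3/6 unlike.
Row 2: Q(2,1)–Q(3,1)=  → 0/1 unlike.
Row 3: Q(3,0)–Q(3,1)= Q(3,0)–P(4,0)≠ Q(3,1)–Q(4,1)=  → 1/3 unlike.
Row 4: P(4,0)–Q(4,1)≠ P(4,0)–P(5,0)= Q(4,1)–Q(4,2)= Q(4,1)–P(5,1)≠ Q(4,2)–Q(4,3)= Q(4,2)–P(5,2)≠ Q(4,3)–P(4,4)≠ P(4,4)–P(4,5)=  → 4/8 unlike.
Row 5: P(5,0)–P(5,1)= P(5,1)–P(5,2)=  → 0/2 unlike.
Total adjacent occupied pairs: 29; unlike-type pairs: 11.
11/29 is already in lowest terms.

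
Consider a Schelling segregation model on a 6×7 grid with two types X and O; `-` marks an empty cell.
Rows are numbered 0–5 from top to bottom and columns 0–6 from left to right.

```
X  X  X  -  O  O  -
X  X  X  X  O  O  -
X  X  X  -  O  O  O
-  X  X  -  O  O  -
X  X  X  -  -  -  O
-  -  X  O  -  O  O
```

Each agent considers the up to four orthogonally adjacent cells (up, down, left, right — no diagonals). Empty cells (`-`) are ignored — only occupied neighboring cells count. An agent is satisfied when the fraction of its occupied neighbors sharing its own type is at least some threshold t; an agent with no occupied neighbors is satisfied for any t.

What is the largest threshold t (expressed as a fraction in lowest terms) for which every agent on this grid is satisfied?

0/1

Row 0: (0,0)X 2/2 · (0,1)X 3/3 · (0,2)X 2/2 · (0,4)O 2/2 · (0,5)O 2/2
Row 1: (1,0)X 3/3 · (1,1)X 4/4 · (1,2)X 4/4 · (1,3)X 1/2 · (1,4)O 3/4 · (1,5)O 3/3
Row 2: (2,0)X 2/2 · (2,1)X 4/4 · (2,2)X 3/3 · (2,4)O 3/3 · (2,5)O 4/4 · (2,6)O 1/1
Row 3: (3,1)X 3/3 · (3,2)X 3/3 · (3,4)O 2/2 · (3,5)O 2/2
Row 4: (4,0)X 1/1 · (4,1)X 3/3 · (4,2)X 3/3 · (4,6)O 1/1
Row 5: (5,2)X 1/2 · (5,3)O 0/1 · (5,5)O 1/1 · (5,6)O 2/2
The smallest same-type fraction is 0/1 at (5,3), which reduces to 0/1. Any threshold above that leaves this agent unsatisfied.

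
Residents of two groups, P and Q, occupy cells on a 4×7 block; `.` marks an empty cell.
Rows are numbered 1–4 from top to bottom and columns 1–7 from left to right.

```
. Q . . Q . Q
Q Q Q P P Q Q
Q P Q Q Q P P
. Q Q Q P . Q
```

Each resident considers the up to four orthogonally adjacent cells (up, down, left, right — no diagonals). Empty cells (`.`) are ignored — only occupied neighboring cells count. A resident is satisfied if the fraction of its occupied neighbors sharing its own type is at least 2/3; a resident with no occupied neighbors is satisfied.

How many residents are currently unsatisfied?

(1,2)Q 1/1 ok
(1,5)Q 0/1 unhappy
(1,7)Q 1/1 ok
(2,1)Q 2/2 ok
(2,2)Q 3/4 ok
(2,3)Q 2/3 ok
(2,4)P 1/3 unhappy
(2,5)P 1/4 unhappy
(2,6)Q 1/3 unhappy
(2,7)Q 2/3 ok
(3,1)Q 1/2 unhappy
(3,2)P 0/4 unhappy
(3,3)Q 3/4 ok
(3,4)Q 3/4 ok
(3,5)Q 1/4 unhappy
(3,6)P 1/3 unhappy
(3,7)P 1/3 unhappy
(4,2)Q 1/2 unhappy
(4,3)Q 3/3 ok
(4,4)Q 2/3 ok
(4,5)P 0/2 unhappy
(4,7)Q 0/1 unhappy
Unsatisfied: (1,5), (2,4), (2,5), (2,6), (3,1), (3,2), (3,5), (3,6), (3,7), (4,2), (4,5), (4,7) — 12 in total.

12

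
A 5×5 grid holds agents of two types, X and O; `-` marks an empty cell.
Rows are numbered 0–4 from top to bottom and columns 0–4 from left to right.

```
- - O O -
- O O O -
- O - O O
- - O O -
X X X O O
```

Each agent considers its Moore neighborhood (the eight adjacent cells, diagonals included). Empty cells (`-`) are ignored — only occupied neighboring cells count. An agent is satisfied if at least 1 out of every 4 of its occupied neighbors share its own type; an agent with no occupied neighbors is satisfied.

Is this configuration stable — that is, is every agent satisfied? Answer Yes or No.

Yes

(0,2)O 4/4 satisfied
(0,3)O 3/3 satisfied
(1,1)O 3/3 satisfied
(1,2)O 6/6 satisfied
(1,3)O 5/5 satisfied
(2,1)O 3/3 satisfied
(2,3)O 5/5 satisfied
(2,4)O 3/3 satisfied
(3,2)O 4/6 satisfied
(3,3)O 5/6 satisfied
(4,0)X 1/1 satisfied
(4,1)X 2/3 satisfied
(4,2)X 1/4 satisfied
(4,3)O 3/4 satisfied
(4,4)O 2/2 satisfied
All meet the threshold, so the configuration is stable.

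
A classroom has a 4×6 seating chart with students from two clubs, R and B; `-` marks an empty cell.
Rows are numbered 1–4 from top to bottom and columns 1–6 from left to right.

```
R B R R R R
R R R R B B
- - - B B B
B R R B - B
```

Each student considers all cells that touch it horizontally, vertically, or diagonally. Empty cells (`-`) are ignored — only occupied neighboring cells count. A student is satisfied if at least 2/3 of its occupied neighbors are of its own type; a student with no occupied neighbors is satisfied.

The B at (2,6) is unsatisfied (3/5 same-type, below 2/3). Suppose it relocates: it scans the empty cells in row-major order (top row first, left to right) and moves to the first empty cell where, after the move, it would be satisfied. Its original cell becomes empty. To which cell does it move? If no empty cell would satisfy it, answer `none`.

(4,5)

Vacating (2,6). Empty cells in order:
  (3,1): 1/4 same-type → still unsatisfied.
  (3,2): 1/6 same-type → still unsatisfied.
  (3,3): 2/7 same-type → still unsatisfied.
  (4,5): 5/5 same-type → satisfied — stop here.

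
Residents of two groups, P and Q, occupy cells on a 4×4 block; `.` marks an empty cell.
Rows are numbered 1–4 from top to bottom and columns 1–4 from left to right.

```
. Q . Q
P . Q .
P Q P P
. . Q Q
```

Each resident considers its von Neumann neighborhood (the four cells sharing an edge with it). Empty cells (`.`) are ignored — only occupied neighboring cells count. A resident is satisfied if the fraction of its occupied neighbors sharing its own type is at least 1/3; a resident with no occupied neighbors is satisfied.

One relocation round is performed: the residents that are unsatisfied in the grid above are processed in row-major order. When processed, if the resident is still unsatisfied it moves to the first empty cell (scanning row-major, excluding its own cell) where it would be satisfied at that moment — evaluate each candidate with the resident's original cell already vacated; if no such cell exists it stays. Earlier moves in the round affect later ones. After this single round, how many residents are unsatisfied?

0

Initially unsatisfied (in order): (2,3), (3,2), (3,3).
  (2,3) → (1,1).
  (3,2) → (1,3).
  (3,3): now satisfied by earlier moves; stays.
Resulting grid:
Q Q Q Q
P . . .
P . P P
. . Q Q
All satisfied now.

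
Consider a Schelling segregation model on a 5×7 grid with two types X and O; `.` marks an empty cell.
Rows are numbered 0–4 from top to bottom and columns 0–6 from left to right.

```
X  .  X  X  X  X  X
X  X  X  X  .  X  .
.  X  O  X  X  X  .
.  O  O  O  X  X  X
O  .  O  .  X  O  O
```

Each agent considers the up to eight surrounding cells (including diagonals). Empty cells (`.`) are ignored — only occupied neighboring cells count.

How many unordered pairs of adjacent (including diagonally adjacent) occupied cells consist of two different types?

Scan each occupied cell's neighbors to the right and below (and the two forward diagonals) so each pair is counted once.
From row 0: 0 unlike of 15 pairs (running 0/15).
From row 1: 3 unlike of 14 pairs (running 3/29).
From row 2: 7 unlike of 18 pairs (running 10/47).
From row 3: 7 unlike of 17 pairs (running 17/64).
From row 4: 1 unlike of 2 pairs (running 18/66).
Total adjacent occupied pairs: 66; unlike-type pairs: 18.

18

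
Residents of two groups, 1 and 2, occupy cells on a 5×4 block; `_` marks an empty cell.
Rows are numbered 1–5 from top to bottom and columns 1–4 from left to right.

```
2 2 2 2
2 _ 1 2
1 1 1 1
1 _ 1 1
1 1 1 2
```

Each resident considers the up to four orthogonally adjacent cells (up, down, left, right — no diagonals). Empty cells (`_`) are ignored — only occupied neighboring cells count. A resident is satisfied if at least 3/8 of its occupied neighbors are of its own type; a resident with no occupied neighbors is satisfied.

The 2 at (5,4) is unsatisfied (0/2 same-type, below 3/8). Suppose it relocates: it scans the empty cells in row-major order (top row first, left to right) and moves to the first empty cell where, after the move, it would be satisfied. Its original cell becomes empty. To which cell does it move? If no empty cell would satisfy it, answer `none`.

(2,2)

Vacating (5,4). Empty cells in order:
  (2,2): 2/4 same-type → satisfied — stop here.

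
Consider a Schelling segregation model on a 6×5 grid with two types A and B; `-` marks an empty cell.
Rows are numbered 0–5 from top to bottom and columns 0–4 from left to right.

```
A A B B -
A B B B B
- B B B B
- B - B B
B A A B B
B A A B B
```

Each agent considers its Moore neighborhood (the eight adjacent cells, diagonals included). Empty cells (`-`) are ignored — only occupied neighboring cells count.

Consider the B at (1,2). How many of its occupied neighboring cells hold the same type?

7

Occupied neighbors of (1,2): (0,1)=A, (0,2)=B, (0,3)=B, (1,1)=B, (1,3)=B, (2,1)=B, (2,2)=B, (2,3)=B.
Same type (B): 7 of 8.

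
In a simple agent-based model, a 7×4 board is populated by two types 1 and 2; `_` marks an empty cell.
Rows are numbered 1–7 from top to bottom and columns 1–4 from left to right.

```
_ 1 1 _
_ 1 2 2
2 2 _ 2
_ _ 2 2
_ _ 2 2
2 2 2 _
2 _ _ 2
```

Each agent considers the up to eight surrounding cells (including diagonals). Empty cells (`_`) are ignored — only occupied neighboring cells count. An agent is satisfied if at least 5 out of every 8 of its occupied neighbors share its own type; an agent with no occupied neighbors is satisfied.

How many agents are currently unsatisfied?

4

Row 1: (1,2)1 2/3 ✓ · (1,3)1 2/4 ✗
Row 2: (2,2)1 2/5 ✗ · (2,3)2 3/6 ✗ · (2,4)2 2/3 ✓
Row 3: (3,1)2 1/2 ✗ · (3,2)2 3/4 ✓ · (3,4)2 4/4 ✓
Row 4: (4,3)2 5/5 ✓ · (4,4)2 4/4 ✓
Row 5: (5,3)2 5/5 ✓ · (5,4)2 4/4 ✓
Row 6: (6,1)2 2/2 ✓ · (6,2)2 4/4 ✓ · (6,3)2 4/4 ✓
Row 7: (7,1)2 2/2 ✓ · (7,4)2 1/1 ✓
Unsatisfied: (1,3), (2,2), (2,3), (3,1) — 4 in total.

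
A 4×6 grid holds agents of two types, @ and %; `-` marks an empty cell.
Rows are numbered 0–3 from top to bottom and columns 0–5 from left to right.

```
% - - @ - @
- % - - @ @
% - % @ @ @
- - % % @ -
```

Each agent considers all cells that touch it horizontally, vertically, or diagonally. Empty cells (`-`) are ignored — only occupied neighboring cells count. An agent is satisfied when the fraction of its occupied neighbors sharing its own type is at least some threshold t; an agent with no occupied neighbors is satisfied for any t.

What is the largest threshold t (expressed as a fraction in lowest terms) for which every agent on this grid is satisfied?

(0,0)% 1/1
(0,3)@ 1/1
(0,5)@ 2/2
(1,1)% 3/3
(1,4)@ 6/6
(1,5)@ 4/4
(2,0)% 1/1
(2,2)% 3/4
(2,3)@ 3/6
(2,4)@ 5/6
(2,5)@ 4/4
(3,2)% 2/3
(3,3)% 2/5
(3,4)@ 3/4
The smallest same-type fraction is 2/5 at (3,3), which reduces to 2/5. Any threshold above that leaves this agent unsatisfied.

2/5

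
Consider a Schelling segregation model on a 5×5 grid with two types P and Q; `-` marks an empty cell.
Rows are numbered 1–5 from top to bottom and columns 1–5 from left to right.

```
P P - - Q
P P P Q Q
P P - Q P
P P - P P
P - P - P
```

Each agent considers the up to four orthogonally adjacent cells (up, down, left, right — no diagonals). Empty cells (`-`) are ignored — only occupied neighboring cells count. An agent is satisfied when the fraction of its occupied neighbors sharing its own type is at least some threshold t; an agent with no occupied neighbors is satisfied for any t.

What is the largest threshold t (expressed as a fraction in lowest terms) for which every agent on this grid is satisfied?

1/3

Row 1: (1,1)P 2/2 · (1,2)P 2/2 · (1,5)Q 1/1
Row 2: (2,1)P 3/3 · (2,2)P 4/4 · (2,3)P 1/2 · (2,4)Q 2/3 · (2,5)Q 2/3
Row 3: (3,1)P 3/3 · (3,2)P 3/3 · (3,4)Q 1/3 · (3,5)P 1/3
Row 4: (4,1)P 3/3 · (4,2)P 2/2 · (4,4)P 1/2 · (4,5)P 3/3
Row 5: (5,1)P 1/1 · (5,3)P — no occupied neighbors · (5,5)P 1/1
The smallest same-type fraction is 1/3 at (3,4), which reduces to 1/3. Any threshold above that leaves this agent unsatisfied.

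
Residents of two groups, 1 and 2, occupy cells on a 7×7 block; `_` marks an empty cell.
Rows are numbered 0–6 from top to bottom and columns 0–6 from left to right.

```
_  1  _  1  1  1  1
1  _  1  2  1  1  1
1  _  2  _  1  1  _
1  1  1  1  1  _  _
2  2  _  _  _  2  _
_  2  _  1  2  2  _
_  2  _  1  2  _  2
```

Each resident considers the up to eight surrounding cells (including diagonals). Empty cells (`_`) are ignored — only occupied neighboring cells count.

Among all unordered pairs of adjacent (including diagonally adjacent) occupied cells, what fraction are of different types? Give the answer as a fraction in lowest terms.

19/63

Scan each occupied cell's neighbors to the right and below (and the two forward diagonals) so each pair is counted once.
Row 0: 1(0,1)–1(1,2)= 1(0,1)–1(1,0)= 1(0,3)–1(0,4)= 1(0,3)–2(1,3)≠ 1(0,3)–1(1,4)= 1(0,3)–1(1,2)= 1(0,4)–1(0,5)= 1(0,4)–1(1,4)= 1(0,4)–1(1,5)= 1(0,4)–2(1,3)≠ 1(0,5)–1(0,6)= 1(0,5)–1(1,5)= 1(0,5)–1(1,6)= 1(0,5)–1(1,4)= 1(0,6)–1(1,6)= 1(0,6)–1(1,5)=  → 2/16 unlike.
Row 1: 1(1,0)–1(2,0)= 1(1,2)–2(1,3)≠ 1(1,2)–2(2,2)≠ 2(1,3)–1(1,4)≠ 2(1,3)–1(2,4)≠ 2(1,3)–2(2,2)= 1(1,4)–1(1,5)= 1(1,4)–1(2,4)= 1(1,4)–1(2,5)= 1(1,5)–1(1,6)= 1(1,5)–1(2,5)= 1(1,5)–1(2,4)= 1(1,6)–1(2,5)=  → 4/13 unlike.
Row 2: 1(2,0)–1(3,0)= 1(2,0)–1(3,1)= 2(2,2)–1(3,2)≠ 2(2,2)–1(3,3)≠ 2(2,2)–1(3,1)≠ 1(2,4)–1(2,5)= 1(2,4)–1(3,4)= 1(2,4)–1(3,3)= 1(2,5)–1(3,4)=  → 3/9 unlike.
Row 3: 1(3,0)–1(3,1)= 1(3,0)–2(4,0)≠ 1(3,0)–2(4,1)≠ 1(3,1)–1(3,2)= 1(3,1)–2(4,1)≠ 1(3,1)–2(4,0)≠ 1(3,2)–1(3,3)= 1(3,2)–2(4,1)≠ 1(3,3)–1(3,4)= 1(3,4)–2(4,5)≠  → 6/10 unlike.
Row 4: 2(4,0)–2(4,1)= 2(4,0)–2(5,1)= 2(4,1)–2(5,1)= 2(4,5)–2(5,5)= 2(4,5)–2(5,4)=  → 0/5 unlike.
Row 5: 2(5,1)–2(6,1)= 1(5,3)–2(5,4)≠ 1(5,3)–1(6,3)= 1(5,3)–2(6,4)≠ 2(5,4)–2(5,5)= 2(5,4)–2(6,4)= 2(5,4)–1(6,3)≠ 2(5,5)–2(6,6)= 2(5,5)–2(6,4)=  → 3/9 unlike.
Row 6: 1(6,3)–2(6,4)≠  → 1/1 unlike.
Total adjacent occupied pairs: 63; unlike-type pairs: 19.
19/63 is already in lowest terms.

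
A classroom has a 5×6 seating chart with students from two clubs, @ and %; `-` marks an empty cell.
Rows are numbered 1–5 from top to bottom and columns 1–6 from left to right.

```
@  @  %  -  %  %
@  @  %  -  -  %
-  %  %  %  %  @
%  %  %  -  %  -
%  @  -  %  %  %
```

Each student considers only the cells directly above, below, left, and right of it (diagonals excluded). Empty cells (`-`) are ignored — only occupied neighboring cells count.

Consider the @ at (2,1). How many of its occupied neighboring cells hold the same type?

2

Occupied neighbors of (2,1): (1,1)=@, (2,2)=@.
Same type (@): 2 of 2.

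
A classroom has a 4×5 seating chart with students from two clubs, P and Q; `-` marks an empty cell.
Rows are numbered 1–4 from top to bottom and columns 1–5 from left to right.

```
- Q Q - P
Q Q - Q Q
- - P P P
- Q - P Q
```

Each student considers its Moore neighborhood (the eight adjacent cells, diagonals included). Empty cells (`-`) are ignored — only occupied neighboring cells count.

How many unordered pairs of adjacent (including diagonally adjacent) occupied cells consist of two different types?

12

Scan each occupied cell's neighbors to the right and below (and the two forward diagonals) so each pair is counted once.
Row 1: Q(1,2)–Q(1,3)= Q(1,2)–Q(2,2)= Q(1,2)–Q(2,1)= Q(1,3)–Q(2,4)= Q(1,3)–Q(2,2)= P(1,5)–Q(2,5)≠ P(1,5)–Q(2,4)≠  → 2/7 unlike.
Row 2: Q(2,1)–Q(2,2)= Q(2,2)–P(3,3)≠ Q(2,4)–Q(2,5)= Q(2,4)–P(3,4)≠ Q(2,4)–P(3,5)≠ Q(2,4)–P(3,3)≠ Q(2,5)–P(3,5)≠ Q(2,5)–P(3,4)≠  → 6/8 unlike.
Row 3: P(3,3)–P(3,4)= P(3,3)–P(4,4)= P(3,3)–Q(4,2)≠ P(3,4)–P(3,5)= P(3,4)–P(4,4)= P(3,4)–Q(4,5)≠ P(3,5)–Q(4,5)≠ P(3,5)–P(4,4)=  → 3/8 unlike.
Row 4: P(4,4)–Q(4,5)≠  → 1/1 unlike.
Total adjacent occupied pairs: 24; unlike-type pairs: 12.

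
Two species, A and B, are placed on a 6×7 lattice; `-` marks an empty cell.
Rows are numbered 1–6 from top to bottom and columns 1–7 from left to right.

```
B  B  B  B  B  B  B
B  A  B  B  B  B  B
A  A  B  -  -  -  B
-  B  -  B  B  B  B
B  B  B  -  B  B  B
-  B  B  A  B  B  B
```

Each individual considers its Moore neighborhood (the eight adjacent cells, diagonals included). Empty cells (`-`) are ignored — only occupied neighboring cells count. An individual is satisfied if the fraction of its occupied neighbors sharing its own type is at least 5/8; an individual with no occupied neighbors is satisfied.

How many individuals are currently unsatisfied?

Row 1: (1,1)B 2/3 satisfied · (1,2)B 4/5 satisfied · (1,3)B 4/5 satisfied · (1,4)B 5/5 satisfied · (1,5)B 5/5 satisfied · (1,6)B 5/5 satisfied · (1,7)B 3/3 satisfied
Row 2: (2,1)B 2/5 not · (2,2)A 2/8 not · (2,3)B 5/7 satisfied · (2,4)B 6/6 satisfied · (2,5)B 5/5 satisfied · (2,6)B 6/6 satisfied · (2,7)B 4/4 satisfied
Row 3: (3,1)A 2/4 not · (3,2)A 2/6 not · (3,3)B 4/6 satisfied · (3,7)B 4/4 satisfied
Row 4: (4,2)B 4/6 satisfied · (4,4)B 4/4 satisfied · (4,5)B 4/4 satisfied · (4,6)B 6/6 satisfied · (4,7)B 4/4 satisfied
Row 5: (5,1)B 3/3 satisfied · (5,2)B 5/5 satisfied · (5,3)B 5/6 satisfied · (5,5)B 6/7 satisfied · (5,6)B 8/8 satisfied · (5,7)B 5/5 satisfied
Row 6: (6,2)B 4/4 satisfied · (6,3)B 3/4 satisfied · (6,4)A 0/4 not · (6,5)B 3/4 satisfied · (6,6)B 5/5 satisfied · (6,7)B 3/3 satisfied
Unsatisfied: (2,1), (2,2), (3,1), (3,2), (6,4) — 5 in total.

5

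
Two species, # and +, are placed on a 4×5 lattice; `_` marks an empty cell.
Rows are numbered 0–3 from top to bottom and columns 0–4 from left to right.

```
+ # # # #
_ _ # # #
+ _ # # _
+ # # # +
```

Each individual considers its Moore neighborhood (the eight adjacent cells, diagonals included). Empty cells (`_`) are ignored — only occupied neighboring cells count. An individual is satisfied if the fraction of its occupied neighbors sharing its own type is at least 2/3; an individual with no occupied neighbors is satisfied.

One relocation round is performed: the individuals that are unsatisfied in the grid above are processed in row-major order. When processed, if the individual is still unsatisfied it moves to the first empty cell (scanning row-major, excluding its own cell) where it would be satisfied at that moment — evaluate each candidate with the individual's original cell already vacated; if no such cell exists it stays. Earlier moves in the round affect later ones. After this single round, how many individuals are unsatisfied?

4

Initially unsatisfied (in order): (0,0), (2,0), (3,0), (3,1), (3,4).
  (0,0): no empty cell satisfies it; stays.
  (2,0): no empty cell satisfies it; stays.
  (3,0) → (1,0).
  (3,1): now satisfied by earlier moves; stays.
  (3,4): no empty cell satisfies it; stays.
Resulting grid:
+ # # # #
+ _ # # #
+ _ # # _
_ # # # +
Unsatisfied now: (0,0), (0,1), (2,0), (3,4).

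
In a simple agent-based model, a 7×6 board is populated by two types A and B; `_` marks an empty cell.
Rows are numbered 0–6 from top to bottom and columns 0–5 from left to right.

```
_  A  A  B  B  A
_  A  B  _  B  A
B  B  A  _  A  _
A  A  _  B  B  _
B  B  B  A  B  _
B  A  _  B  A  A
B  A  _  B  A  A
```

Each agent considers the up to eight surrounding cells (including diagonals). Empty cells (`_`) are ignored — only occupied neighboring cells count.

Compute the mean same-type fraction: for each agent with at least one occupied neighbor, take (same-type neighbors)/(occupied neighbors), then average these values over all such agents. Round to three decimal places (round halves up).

0.452

Row 0: (0,1)A 2/3 · (0,2)A 2/4 · (0,3)B 3/4 · (0,4)B 2/4 · (0,5)A 1/3
Row 1: (1,1)A 3/6 · (1,2)B 2/6 · (1,4)B 2/5 · (1,5)A 2/4
Row 2: (2,0)B 1/4 · (2,1)B 2/6 · (2,2)A 2/5 · (2,4)A 1/4
Row 3: (3,0)A 1/5 · (3,1)A 2/7 · (3,3)B 3/6 · (3,4)B 2/4
Row 4: (4,0)B 2/5 · (4,1)B 3/6 · (4,2)B 3/6 · (4,3)A 1/6 · (4,4)B 3/6
Row 5: (5,0)B 3/5 · (5,1)A 1/6 · (5,3)B 3/6 · (5,4)A 4/7 · (5,5)A 3/4
Row 6: (6,0)B 1/3 · (6,1)A 1/3 · (6,3)B 1/3 · (6,4)A 3/5 · (6,5)A 3/3
Sum over 32 agents: 2/3 + 2/4 + 3/4 + 2/4 + 1/3 + 3/6 + 2/6 + 2/5 + 2/4 + 1/4 + 2/6 + 2/5 + 1/4 + 1/5 + 2/7 + 3/6 + 2/4 + 2/5 + 3/6 + 3/6 + 1/6 + 3/6 + 3/5 + 1/6 + 3/6 + 4/7 + 3/4 + 1/3 + 1/3 + 1/3 + 3/5 + 3/3 = 506/35; mean = 506/35 ÷ 32 = 253/560 = 0.451785… → 0.452.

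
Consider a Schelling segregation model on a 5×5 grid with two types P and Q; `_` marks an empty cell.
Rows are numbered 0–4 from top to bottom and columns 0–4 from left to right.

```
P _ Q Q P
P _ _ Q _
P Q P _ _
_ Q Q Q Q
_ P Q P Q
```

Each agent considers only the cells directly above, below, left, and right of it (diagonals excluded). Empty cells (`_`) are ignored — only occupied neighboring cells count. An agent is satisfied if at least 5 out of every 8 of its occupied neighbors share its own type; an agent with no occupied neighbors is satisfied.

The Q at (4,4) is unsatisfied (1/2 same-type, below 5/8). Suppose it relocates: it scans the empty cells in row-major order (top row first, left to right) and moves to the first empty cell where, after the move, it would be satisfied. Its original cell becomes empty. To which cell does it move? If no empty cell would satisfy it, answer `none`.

(1,2)

Vacating (4,4). Empty cells in order:
  (0,1): 1/2 same-type → still unsatisfied.
  (1,1): 1/2 same-type → still unsatisfied.
  (1,2): 2/3 same-type → satisfied — stop here.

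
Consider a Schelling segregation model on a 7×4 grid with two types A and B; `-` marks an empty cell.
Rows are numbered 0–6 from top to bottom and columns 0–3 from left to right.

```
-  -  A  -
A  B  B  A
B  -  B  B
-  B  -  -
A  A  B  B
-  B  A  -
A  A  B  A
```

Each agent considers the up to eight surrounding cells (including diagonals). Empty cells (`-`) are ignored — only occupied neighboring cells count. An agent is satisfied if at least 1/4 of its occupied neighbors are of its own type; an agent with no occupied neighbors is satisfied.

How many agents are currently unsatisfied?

1

Row 0: (0,2)A 1/3 ✓
Row 1: (1,0)A 0/2 ✗ · (1,1)B 3/5 ✓ · (1,2)B 3/5 ✓ · (1,3)A 1/4 ✓
Row 2: (2,0)B 2/3 ✓ · (2,2)B 4/5 ✓ · (2,3)B 2/3 ✓
Row 3: (3,1)B 3/5 ✓
Row 4: (4,0)A 1/3 ✓ · (4,1)A 2/5 ✓ · (4,2)B 3/5 ✓ · (4,3)B 1/2 ✓
Row 5: (5,1)B 2/7 ✓ · (5,2)A 3/7 ✓
Row 6: (6,0)A 1/2 ✓ · (6,1)A 2/4 ✓ · (6,2)B 1/4 ✓ · (6,3)A 1/2 ✓
Unsatisfied: (1,0) — 1 in total.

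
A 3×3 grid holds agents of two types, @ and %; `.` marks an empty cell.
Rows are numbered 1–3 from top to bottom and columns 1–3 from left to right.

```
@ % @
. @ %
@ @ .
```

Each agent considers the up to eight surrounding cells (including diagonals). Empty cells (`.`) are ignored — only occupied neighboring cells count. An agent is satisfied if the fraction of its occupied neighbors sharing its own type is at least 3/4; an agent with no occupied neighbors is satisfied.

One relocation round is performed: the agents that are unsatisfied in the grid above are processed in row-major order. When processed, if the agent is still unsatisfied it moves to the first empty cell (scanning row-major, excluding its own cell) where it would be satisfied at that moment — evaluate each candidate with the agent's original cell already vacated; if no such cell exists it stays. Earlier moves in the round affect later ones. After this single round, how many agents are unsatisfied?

Initially unsatisfied (in order): (1,1), (1,2), (1,3), (2,2), (2,3), (3,2).
  (1,1) → (2,1).
  (1,2): no empty cell satisfies it; stays.
  (1,3): no empty cell satisfies it; stays.
  (2,2): no empty cell satisfies it; stays.
  (2,3): no empty cell satisfies it; stays.
  (3,2): now satisfied by earlier moves; stays.
Resulting grid:
. % @
@ @ %
@ @ .
Unsatisfied now: (1,2), (1,3), (2,2), (2,3).

4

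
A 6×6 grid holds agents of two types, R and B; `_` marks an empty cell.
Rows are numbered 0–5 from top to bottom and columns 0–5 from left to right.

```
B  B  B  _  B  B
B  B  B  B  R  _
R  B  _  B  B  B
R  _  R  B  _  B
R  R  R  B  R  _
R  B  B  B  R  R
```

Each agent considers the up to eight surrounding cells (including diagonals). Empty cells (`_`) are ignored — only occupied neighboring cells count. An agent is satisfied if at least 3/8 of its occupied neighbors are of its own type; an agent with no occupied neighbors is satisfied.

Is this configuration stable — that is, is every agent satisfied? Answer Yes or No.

No

Row 0: (0,0)B 3/3 satisfied · (0,1)B 5/5 satisfied · (0,2)B 4/4 satisfied · (0,4)B 2/3 satisfied · (0,5)B 1/2 satisfied
Row 1: (1,0)B 4/5 satisfied · (1,1)B 6/7 satisfied · (1,2)B 6/6 satisfied · (1,3)B 5/6 satisfied · (1,4)R 0/6 not
Row 2: (2,0)R 1/4 not · (2,1)B 3/6 satisfied · (2,3)B 4/6 satisfied · (2,4)B 5/6 satisfied · (2,5)B 2/3 satisfied
Row 3: (3,0)R 3/4 satisfied · (3,2)R 2/6 not · (3,3)B 3/6 satisfied · (3,5)B 2/3 satisfied
Row 4: (4,0)R 3/4 satisfied · (4,1)R 5/7 satisfied · (4,2)R 2/7 not · (4,3)B 3/7 satisfied · (4,4)R 2/6 not
Row 5: (5,0)R 2/3 satisfied · (5,1)B 1/5 not · (5,2)B 3/5 satisfied · (5,3)B 2/5 satisfied · (5,4)R 2/4 satisfied · (5,5)R 2/2 satisfied
For instance (1,4) has only 0/6 same-type neighbors, below 3/8.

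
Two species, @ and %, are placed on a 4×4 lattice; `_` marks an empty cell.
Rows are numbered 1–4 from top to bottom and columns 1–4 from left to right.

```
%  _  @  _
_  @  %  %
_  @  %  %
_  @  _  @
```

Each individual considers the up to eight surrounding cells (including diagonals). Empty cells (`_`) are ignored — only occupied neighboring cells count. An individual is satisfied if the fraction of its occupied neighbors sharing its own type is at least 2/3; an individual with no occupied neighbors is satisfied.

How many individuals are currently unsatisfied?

Row 1: (1,1)% 0/1 ✗ · (1,3)@ 1/3 ✗
Row 2: (2,2)@ 2/5 ✗ · (2,3)% 3/6 ✗ · (2,4)% 3/4 ✓
Row 3: (3,2)@ 2/4 ✗ · (3,3)% 3/7 ✗ · (3,4)% 3/4 ✓
Row 4: (4,2)@ 1/2 ✗ · (4,4)@ 0/2 ✗
Unsatisfied: (1,1), (1,3), (2,2), (2,3), (3,2), (3,3), (4,2), (4,4) — 8 in total.

8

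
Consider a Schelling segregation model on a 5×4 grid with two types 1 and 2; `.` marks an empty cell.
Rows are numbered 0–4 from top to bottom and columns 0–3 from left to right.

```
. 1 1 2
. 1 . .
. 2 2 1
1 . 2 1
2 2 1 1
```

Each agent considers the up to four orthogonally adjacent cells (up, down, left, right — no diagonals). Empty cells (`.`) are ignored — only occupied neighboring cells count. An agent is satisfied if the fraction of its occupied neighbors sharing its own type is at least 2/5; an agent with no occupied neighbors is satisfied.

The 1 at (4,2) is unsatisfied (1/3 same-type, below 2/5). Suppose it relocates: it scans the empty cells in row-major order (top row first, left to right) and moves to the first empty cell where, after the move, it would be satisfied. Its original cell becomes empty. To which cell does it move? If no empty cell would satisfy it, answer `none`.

Vacating (4,2). Empty cells in order:
  (0,0): 1/1 same-type → satisfied — stop here.

(0,0)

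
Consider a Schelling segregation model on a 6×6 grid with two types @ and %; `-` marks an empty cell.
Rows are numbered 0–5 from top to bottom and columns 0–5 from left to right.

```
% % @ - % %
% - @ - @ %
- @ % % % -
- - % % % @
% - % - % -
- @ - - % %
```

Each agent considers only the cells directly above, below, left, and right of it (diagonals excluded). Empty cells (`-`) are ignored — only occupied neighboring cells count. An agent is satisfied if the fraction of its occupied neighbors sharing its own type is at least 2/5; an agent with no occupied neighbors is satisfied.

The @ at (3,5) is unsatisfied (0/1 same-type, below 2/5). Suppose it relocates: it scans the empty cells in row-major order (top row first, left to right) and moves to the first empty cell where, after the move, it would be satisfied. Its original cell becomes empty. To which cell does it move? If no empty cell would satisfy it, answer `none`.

(0,3)

Vacating (3,5). Empty cells in order:
  (0,3): 1/2 same-type → satisfied — stop here.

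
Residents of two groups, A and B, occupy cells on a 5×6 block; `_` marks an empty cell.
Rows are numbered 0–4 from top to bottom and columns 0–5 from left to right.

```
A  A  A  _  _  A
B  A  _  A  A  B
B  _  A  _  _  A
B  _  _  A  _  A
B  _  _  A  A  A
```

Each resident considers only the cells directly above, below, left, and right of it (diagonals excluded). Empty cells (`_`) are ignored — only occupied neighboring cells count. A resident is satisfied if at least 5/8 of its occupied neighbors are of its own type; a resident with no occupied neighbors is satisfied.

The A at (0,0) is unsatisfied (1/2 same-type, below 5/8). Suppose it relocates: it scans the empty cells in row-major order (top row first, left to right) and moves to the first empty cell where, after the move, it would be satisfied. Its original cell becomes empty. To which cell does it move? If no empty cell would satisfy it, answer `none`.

Vacating (0,0). Empty cells in order:
  (0,3): 2/2 same-type → satisfied — stop here.

(0,3)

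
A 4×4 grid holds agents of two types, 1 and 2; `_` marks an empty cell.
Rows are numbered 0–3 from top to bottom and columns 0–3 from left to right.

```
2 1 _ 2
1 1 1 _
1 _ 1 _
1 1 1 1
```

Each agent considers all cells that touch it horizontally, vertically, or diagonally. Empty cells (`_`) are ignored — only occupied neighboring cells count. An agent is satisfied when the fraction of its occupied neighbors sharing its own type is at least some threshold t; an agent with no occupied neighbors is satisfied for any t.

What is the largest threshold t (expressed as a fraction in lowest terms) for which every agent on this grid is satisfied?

0/1

(0,0)2 0/3
(0,1)1 3/4
(0,3)2 0/1
(1,0)1 3/4
(1,1)1 5/6
(1,2)1 3/4
(2,0)1 4/4
(2,2)1 5/5
(3,0)1 2/2
(3,1)1 4/4
(3,2)1 3/3
(3,3)1 2/2
The smallest same-type fraction is 0/3 at (0,0), which reduces to 0/1. Any threshold above that leaves this agent unsatisfied.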